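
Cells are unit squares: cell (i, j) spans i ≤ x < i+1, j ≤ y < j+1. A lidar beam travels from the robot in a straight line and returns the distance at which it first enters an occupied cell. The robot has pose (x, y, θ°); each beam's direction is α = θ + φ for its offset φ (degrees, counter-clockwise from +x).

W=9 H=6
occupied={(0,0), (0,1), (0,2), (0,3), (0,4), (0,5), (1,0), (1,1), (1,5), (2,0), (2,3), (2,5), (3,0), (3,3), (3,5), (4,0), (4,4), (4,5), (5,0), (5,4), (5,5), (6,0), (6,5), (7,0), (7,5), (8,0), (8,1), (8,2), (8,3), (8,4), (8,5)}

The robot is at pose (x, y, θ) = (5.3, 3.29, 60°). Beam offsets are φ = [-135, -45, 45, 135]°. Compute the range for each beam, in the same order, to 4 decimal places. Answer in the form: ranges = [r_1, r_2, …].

beam 1: φ=-135°, α=285°
  cosα=0.2588 sinα=-0.9659 | (5,3) | tMaxX 2.7046 tMaxY 0.3002 | tΔX 3.8637 tΔY 1.0353
    t=0.3002 [y] (5,2)
    t=1.3355 [y] (5,1)
    t=2.3708 [y] (5,0) — stop
  → r_1 = 2.3708
beam 2: φ=-45°, α=15°
  cosα=0.9659 sinα=0.2588 | (5,3) | tMaxX 0.7247 tMaxY 2.7432 | tΔX 1.0353 tΔY 3.8637
    t=0.7247 [x] (6,3)
    t=1.7600 [x] (7,3)
    t=2.7432 [y] (7,4)
    t=2.7952 [x] (8,4) — stop
  → r_2 = 2.7952
beam 3: φ=45°, α=105°
  cosα=-0.2588 sinα=0.9659 | (5,3) | tMaxX 1.1591 tMaxY 0.7350 | tΔX 3.8637 tΔY 1.0353
    t=0.7350 [y] (5,4) — stop
  → r_3 = 0.7350
beam 4: φ=135°, α=195°
  cosα=-0.9659 sinα=-0.2588 | (5,3) | tMaxX 0.3106 tMaxY 1.1205 | tΔX 1.0353 tΔY 3.8637
    t=0.3106 [x] (4,3)
    t=1.1205 [y] (4,2)
    t=1.3459 [x] (3,2)
    t=2.3811 [x] (2,2)
    t=3.4164 [x] (1,2)
    t=4.4517 [x] (0,2) — stop
  → r_4 = 4.4517

ranges = [2.3708, 2.7952, 0.7350, 4.4517]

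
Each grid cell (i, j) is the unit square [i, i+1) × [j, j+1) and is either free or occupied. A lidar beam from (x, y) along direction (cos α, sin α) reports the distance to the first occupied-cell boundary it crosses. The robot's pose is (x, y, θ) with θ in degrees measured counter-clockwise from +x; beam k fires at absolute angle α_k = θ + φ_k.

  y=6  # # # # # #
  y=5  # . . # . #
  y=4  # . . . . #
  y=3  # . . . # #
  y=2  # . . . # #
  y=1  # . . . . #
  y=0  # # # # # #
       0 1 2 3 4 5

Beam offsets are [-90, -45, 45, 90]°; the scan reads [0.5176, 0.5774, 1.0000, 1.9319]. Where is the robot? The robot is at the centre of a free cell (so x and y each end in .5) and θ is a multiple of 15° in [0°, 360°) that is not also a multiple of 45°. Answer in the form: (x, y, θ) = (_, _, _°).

The pose lattice has 17·16 = 272 candidates. Test each by forward raycasting.
  (2.5, 4.5, 285°): beam 1 = 1.5529 ≠ 0.5176 ✗
  (3.5, 3.5, 285°): beam 1 = 2.5882 ≠ 0.5176 ✗
  (1.5, 2.5, 255°): beam 3 = 1.7321 ≠ 1.0000 ✗
  (2.5, 5.5, 330°): beam 1 = 3.0000 ≠ 0.5176 ✗
  (2.5, 3.5, 120°): beam 1 = 2.8868 ≠ 0.5176 ✗
  …
  (3.5, 1.5, 345°): r_1=0.5176, r_2=0.5774, r_3=1.0000, r_4=1.9319 — all match ✓
Unique over the lattice → pose = (3.5, 1.5, 345°).

(x, y, θ) = (3.5, 1.5, 345°)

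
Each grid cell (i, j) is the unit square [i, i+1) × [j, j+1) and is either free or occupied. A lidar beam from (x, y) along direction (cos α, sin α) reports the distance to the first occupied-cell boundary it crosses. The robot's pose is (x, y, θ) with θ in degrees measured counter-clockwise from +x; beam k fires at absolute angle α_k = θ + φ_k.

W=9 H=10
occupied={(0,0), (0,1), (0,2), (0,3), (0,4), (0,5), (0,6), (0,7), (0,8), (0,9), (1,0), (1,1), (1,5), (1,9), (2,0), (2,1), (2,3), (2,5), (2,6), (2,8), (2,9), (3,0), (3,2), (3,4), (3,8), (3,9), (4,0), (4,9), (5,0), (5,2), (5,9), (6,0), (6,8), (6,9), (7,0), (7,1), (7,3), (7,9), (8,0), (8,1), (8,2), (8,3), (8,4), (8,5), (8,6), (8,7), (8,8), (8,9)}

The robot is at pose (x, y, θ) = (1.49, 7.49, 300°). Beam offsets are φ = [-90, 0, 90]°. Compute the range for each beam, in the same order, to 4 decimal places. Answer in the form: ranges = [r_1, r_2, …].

beam 1: φ=-90°, α=210°
  d=(-0.8660,-0.5000)  start (1,7)  tX=0.5658 tY=0.9800  stride 1/|dx|=1.1547 1/|dy|=2.0000
    cross x-line → (0,7), t=0.5658 (wall)
  → r_1 = 0.5658
beam 2: φ=0°, α=300°
  d=(0.5000,-0.8660)  start (1,7)  tX=1.0200 tY=0.5658  stride 1/|dx|=2.0000 1/|dy|=1.1547
    cross y-line → (1,6), t=0.5658
    cross x-line → (2,6), t=1.0200 (wall)
  → r_2 = 1.0200
beam 3: φ=90°, α=30°
  d=(0.8660,0.5000)  start (1,7)  tX=0.5889 tY=1.0200  stride 1/|dx|=1.1547 1/|dy|=2.0000
    cross x-line → (2,7), t=0.5889
    cross y-line → (2,8), t=1.0200 (wall)
  → r_3 = 1.0200

ranges = [0.5658, 1.0200, 1.0200]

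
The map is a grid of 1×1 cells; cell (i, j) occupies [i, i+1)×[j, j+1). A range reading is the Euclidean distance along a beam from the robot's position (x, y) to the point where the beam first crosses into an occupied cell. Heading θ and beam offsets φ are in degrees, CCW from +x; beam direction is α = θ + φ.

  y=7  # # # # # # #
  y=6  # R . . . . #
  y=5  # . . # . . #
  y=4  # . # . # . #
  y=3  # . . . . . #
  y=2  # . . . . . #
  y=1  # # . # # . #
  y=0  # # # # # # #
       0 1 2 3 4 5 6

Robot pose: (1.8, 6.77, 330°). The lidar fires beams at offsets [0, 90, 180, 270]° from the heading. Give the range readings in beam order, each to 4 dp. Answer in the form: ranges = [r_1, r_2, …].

beam 1: φ=0°, α=330°
  direction (0.8660, -0.5000); cell (1,6); t to first gridline: x 0.2309, y 1.5400 (then +1.1547 / +2.0000)
    (2,6) via x @ 0.2309
    (3,6) via x @ 1.3856
    (3,5) via y @ 1.5400  # hit
  → r_1 = 1.5400
beam 2: φ=90°, α=60°
  direction (0.5000, 0.8660); cell (1,6); t to first gridline: x 0.4000, y 0.2656 (then +2.0000 / +1.1547)
    (1,7) via y @ 0.2656  # hit
  → r_2 = 0.2656
beam 3: φ=180°, α=150°
  direction (-0.8660, 0.5000); cell (1,6); t to first gridline: x 0.9238, y 0.4600 (then +1.1547 / +2.0000)
    (1,7) via y @ 0.4600  # hit
  → r_3 = 0.4600
beam 4: φ=270°, α=240°
  direction (-0.5000, -0.8660); cell (1,6); t to first gridline: x 1.6000, y 0.8891 (then +2.0000 / +1.1547)
    (1,5) via y @ 0.8891
    (0,5) via x @ 1.6000  # hit
  → r_4 = 1.6000

ranges = [1.5400, 0.2656, 0.4600, 1.6000]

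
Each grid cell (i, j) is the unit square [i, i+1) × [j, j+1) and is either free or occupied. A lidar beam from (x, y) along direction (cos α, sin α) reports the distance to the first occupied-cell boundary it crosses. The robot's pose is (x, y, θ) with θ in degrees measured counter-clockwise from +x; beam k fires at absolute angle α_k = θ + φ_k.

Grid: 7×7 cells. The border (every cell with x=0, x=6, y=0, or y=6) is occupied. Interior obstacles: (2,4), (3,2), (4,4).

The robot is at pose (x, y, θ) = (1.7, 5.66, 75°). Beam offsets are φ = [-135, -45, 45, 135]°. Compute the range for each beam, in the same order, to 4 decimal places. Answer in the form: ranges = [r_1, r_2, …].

beam 1: φ=-135°, α=300°
  d=(0.5000,-0.8660)  start (1,5)  tX=0.6000 tY=0.7621  stride 1/|dx|=2.0000 1/|dy|=1.1547
    cross x-line → (2,5), t=0.6000
    cross y-line → (2,4), t=0.7621 (wall)
  → r_1 = 0.7621
beam 2: φ=-45°, α=30°
  d=(0.8660,0.5000)  start (1,5)  tX=0.3464 tY=0.6800  stride 1/|dx|=1.1547 1/|dy|=2.0000
    cross x-line → (2,5), t=0.3464
    cross y-line → (2,6), t=0.6800 (wall)
  → r_2 = 0.6800
beam 3: φ=45°, α=120°
  d=(-0.5000,0.8660)  start (1,5)  tX=1.4000 tY=0.3926  stride 1/|dx|=2.0000 1/|dy|=1.1547
    cross y-line → (1,6), t=0.3926 (wall)
  → r_3 = 0.3926
beam 4: φ=135°, α=210°
  d=(-0.8660,-0.5000)  start (1,5)  tX=0.8083 tY=1.3200  stride 1/|dx|=1.1547 1/|dy|=2.0000
    cross x-line → (0,5), t=0.8083 (wall)
  → r_4 = 0.8083

ranges = [0.7621, 0.6800, 0.3926, 0.8083]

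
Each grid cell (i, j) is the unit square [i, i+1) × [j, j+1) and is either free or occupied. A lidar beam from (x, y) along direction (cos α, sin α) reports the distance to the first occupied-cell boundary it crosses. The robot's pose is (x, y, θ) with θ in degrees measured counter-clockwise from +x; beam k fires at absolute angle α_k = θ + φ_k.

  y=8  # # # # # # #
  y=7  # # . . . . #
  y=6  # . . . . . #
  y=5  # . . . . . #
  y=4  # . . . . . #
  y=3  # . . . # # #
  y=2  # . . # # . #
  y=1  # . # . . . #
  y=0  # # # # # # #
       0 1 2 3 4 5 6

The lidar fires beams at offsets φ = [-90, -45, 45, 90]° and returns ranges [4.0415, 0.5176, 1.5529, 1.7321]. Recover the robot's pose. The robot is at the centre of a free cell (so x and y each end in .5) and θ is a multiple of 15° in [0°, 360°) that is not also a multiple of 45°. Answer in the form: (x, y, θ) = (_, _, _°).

(x, y, θ) = (4.5, 4.5, 300°)

The pose lattice has 29·16 = 464 candidates. Test each by forward raycasting.
  (1.5, 4.5, 255°): beam 1 = 0.5176 ≠ 4.0415 ✗
  (3.5, 3.5, 345°): beam 1 = 0.5176 ≠ 4.0415 ✗
  (5.5, 6.5, 255°): beam 1 = 3.6235 ≠ 4.0415 ✗
  (2.5, 3.5, 15°): beam 1 = 1.5529 ≠ 4.0415 ✗
  …
  (4.5, 4.5, 300°): r_1=4.0415, r_2=0.5176, r_3=1.5529, r_4=1.7321 — all match ✓
Only this pose fits every beam.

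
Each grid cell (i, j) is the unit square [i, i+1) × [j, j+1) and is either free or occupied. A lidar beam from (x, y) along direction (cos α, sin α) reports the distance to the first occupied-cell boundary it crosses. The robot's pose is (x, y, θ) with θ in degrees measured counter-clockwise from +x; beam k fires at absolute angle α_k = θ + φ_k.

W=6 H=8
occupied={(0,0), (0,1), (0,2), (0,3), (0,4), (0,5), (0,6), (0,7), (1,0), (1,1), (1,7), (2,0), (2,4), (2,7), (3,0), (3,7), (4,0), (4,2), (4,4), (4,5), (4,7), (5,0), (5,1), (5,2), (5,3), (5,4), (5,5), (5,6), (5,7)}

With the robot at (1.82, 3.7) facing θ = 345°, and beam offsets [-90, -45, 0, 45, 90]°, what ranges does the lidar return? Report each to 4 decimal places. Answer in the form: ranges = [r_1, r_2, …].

ranges = [1.7600, 3.1177, 2.7046, 0.6000, 0.6955]

beam 1: φ=-90°, α=255°
  cosα=-0.2588 sinα=-0.9659 | (1,3) | tMaxX 3.1682 tMaxY 0.7247 | tΔX 3.8637 tΔY 1.0353
    t=0.7247 [y] (1,2)
    t=1.7600 [y] (1,1) — stop
  → r_1 = 1.7600
beam 2: φ=-45°, α=300°
  cosα=0.5000 sinα=-0.8660 | (1,3) | tMaxX 0.3600 tMaxY 0.8083 | tΔX 2.0000 tΔY 1.1547
    t=0.3600 [x] (2,3)
    t=0.8083 [y] (2,2)
    t=1.9630 [y] (2,1)
    t=2.3600 [x] (3,1)
    t=3.1177 [y] (3,0) — stop
  → r_2 = 3.1177
beam 3: φ=0°, α=345°
  cosα=0.9659 sinα=-0.2588 | (1,3) | tMaxX 0.1863 tMaxY 2.7046 | tΔX 1.0353 tΔY 3.8637
    t=0.1863 [x] (2,3)
    t=1.2216 [x] (3,3)
    t=2.2569 [x] (4,3)
    t=2.7046 [y] (4,2) — stop
  → r_3 = 2.7046
beam 4: φ=45°, α=30°
  cosα=0.8660 sinα=0.5000 | (1,3) | tMaxX 0.2078 tMaxY 0.6000 | tΔX 1.1547 tΔY 2.0000
    t=0.2078 [x] (2,3)
    t=0.6000 [y] (2,4) — stop
  → r_4 = 0.6000
beam 5: φ=90°, α=75°
  cosα=0.2588 sinα=0.9659 | (1,3) | tMaxX 0.6955 tMaxY 0.3106 | tΔX 3.8637 tΔY 1.0353
    t=0.3106 [y] (1,4)
    t=0.6955 [x] (2,4) — stop
  → r_5 = 0.6955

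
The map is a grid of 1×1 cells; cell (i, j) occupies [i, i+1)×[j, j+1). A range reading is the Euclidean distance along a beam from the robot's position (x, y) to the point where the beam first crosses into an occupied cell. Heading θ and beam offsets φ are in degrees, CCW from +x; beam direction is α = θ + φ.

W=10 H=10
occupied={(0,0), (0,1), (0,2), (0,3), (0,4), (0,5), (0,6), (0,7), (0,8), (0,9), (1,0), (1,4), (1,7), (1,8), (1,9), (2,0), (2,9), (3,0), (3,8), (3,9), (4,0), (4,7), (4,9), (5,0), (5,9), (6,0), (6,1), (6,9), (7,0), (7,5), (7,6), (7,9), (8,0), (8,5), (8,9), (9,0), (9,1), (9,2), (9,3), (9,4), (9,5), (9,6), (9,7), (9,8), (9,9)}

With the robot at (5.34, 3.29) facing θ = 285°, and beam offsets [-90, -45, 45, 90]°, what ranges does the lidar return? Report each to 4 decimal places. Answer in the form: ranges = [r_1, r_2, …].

beam 1: φ=-90°, α=195°
  d=(-0.9659,-0.2588)  start (5,3)  tX=0.3520 tY=1.1205  stride 1/|dx|=1.0353 1/|dy|=3.8637
    cross x-line → (4,3), t=0.3520
    cross y-line → (4,2), t=1.1205
    cross x-line → (3,2), t=1.3873
    cross x-line → (2,2), t=2.4225
    cross x-line → (1,2), t=3.4578
    cross x-line → (0,2), t=4.4931 (wall)
  → r_1 = 4.4931
beam 2: φ=-45°, α=240°
  d=(-0.5000,-0.8660)  start (5,3)  tX=0.6800 tY=0.3349  stride 1/|dx|=2.0000 1/|dy|=1.1547
    cross y-line → (5,2), t=0.3349
    cross x-line → (4,2), t=0.6800
    cross y-line → (4,1), t=1.4896
    cross y-line → (4,0), t=2.6443 (wall)
  → r_2 = 2.6443
beam 3: φ=45°, α=330°
  d=(0.8660,-0.5000)  start (5,3)  tX=0.7621 tY=0.5800  stride 1/|dx|=1.1547 1/|dy|=2.0000
    cross y-line → (5,2), t=0.5800
    cross x-line → (6,2), t=0.7621
    cross x-line → (7,2), t=1.9168
    cross y-line → (7,1), t=2.5800
    cross x-line → (8,1), t=3.0715
    cross x-line → (9,1), t=4.2262 (wall)
  → r_3 = 4.2262
beam 4: φ=90°, α=15°
  d=(0.9659,0.2588)  start (5,3)  tX=0.6833 tY=2.7432  stride 1/|dx|=1.0353 1/|dy|=3.8637
    cross x-line → (6,3), t=0.6833
    cross x-line → (7,3), t=1.7186
    cross y-line → (7,4), t=2.7432
    cross x-line → (8,4), t=2.7538
    cross x-line → (9,4), t=3.7891 (wall)
  → r_4 = 3.7891

ranges = [4.4931, 2.6443, 4.2262, 3.7891]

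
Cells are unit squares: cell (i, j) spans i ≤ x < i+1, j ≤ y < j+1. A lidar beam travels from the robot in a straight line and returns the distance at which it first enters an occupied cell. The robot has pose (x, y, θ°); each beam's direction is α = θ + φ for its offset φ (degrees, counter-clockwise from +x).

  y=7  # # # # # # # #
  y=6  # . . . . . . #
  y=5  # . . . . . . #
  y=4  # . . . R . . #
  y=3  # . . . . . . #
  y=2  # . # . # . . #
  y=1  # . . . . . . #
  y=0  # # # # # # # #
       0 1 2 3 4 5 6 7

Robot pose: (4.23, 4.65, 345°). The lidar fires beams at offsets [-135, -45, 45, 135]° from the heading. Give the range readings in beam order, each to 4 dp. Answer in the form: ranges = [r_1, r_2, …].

ranges = [3.7297, 4.2147, 3.1985, 2.7135]

beam 1: φ=-135°, α=210°
  cosα=-0.8660 sinα=-0.5000 | (4,4) | tMaxX 0.2656 tMaxY 1.3000 | tΔX 1.1547 tΔY 2.0000
    t=0.2656 [x] (3,4)
    t=1.3000 [y] (3,3)
    t=1.4203 [x] (2,3)
    t=2.5750 [x] (1,3)
    t=3.3000 [y] (1,2)
    t=3.7297 [x] (0,2) — stop
  → r_1 = 3.7297
beam 2: φ=-45°, α=300°
  cosα=0.5000 sinα=-0.8660 | (4,4) | tMaxX 1.5400 tMaxY 0.7506 | tΔX 2.0000 tΔY 1.1547
    t=0.7506 [y] (4,3)
    t=1.5400 [x] (5,3)
    t=1.9053 [y] (5,2)
    t=3.0600 [y] (5,1)
    t=3.5400 [x] (6,1)
    t=4.2147 [y] (6,0) — stop
  → r_2 = 4.2147
beam 3: φ=45°, α=30°
  cosα=0.8660 sinα=0.5000 | (4,4) | tMaxX 0.8891 tMaxY 0.7000 | tΔX 1.1547 tΔY 2.0000
    t=0.7000 [y] (4,5)
    t=0.8891 [x] (5,5)
    t=2.0438 [x] (6,5)
    t=2.7000 [y] (6,6)
    t=3.1985 [x] (7,6) — stop
  → r_3 = 3.1985
beam 4: φ=135°, α=120°
  cosα=-0.5000 sinα=0.8660 | (4,4) | tMaxX 0.4600 tMaxY 0.4041 | tΔX 2.0000 tΔY 1.1547
    t=0.4041 [y] (4,5)
    t=0.4600 [x] (3,5)
    t=1.5588 [y] (3,6)
    t=2.4600 [x] (2,6)
    t=2.7135 [y] (2,7) — stop
  → r_4 = 2.7135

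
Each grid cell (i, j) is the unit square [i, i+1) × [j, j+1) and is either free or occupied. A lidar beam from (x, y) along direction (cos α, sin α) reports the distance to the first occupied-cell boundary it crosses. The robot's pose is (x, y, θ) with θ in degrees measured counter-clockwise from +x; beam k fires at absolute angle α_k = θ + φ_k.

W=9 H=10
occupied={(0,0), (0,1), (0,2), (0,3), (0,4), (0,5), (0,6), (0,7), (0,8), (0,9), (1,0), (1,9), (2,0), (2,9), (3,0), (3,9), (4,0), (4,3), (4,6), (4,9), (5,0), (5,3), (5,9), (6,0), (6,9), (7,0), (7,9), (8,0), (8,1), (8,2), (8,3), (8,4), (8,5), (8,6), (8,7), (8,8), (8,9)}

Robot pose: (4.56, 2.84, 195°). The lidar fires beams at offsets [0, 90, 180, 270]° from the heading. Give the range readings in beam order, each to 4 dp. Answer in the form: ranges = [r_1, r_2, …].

beam 1: φ=0°, α=195°
  d=(-0.9659,-0.2588)  start (4,2)  tX=0.5798 tY=3.2455  stride 1/|dx|=1.0353 1/|dy|=3.8637
    cross x-line → (3,2), t=0.5798
    cross x-line → (2,2), t=1.6150
    cross x-line → (1,2), t=2.6503
    cross y-line → (1,1), t=3.2455
    cross x-line → (0,1), t=3.6856 (wall)
  → r_1 = 3.6856
beam 2: φ=90°, α=285°
  d=(0.2588,-0.9659)  start (4,2)  tX=1.7000 tY=0.8696  stride 1/|dx|=3.8637 1/|dy|=1.0353
    cross y-line → (4,1), t=0.8696
    cross x-line → (5,1), t=1.7000
    cross y-line → (5,0), t=1.9049 (wall)
  → r_2 = 1.9049
beam 3: φ=180°, α=15°
  d=(0.9659,0.2588)  start (4,2)  tX=0.4555 tY=0.6182  stride 1/|dx|=1.0353 1/|dy|=3.8637
    cross x-line → (5,2), t=0.4555
    cross y-line → (5,3), t=0.6182 (wall)
  → r_3 = 0.6182
beam 4: φ=270°, α=105°
  d=(-0.2588,0.9659)  start (4,2)  tX=2.1637 tY=0.1656  stride 1/|dx|=3.8637 1/|dy|=1.0353
    cross y-line → (4,3), t=0.1656 (wall)
  → r_4 = 0.1656

ranges = [3.6856, 1.9049, 0.6182, 0.1656]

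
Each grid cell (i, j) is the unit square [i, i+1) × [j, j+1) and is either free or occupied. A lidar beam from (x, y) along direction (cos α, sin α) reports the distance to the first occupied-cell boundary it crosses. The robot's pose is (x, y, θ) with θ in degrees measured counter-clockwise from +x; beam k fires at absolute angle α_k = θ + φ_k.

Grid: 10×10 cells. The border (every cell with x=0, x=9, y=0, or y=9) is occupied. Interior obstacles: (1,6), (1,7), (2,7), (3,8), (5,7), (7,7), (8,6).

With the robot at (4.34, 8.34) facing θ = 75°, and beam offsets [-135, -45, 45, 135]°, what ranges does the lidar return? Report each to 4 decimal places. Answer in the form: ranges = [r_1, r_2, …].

beam 1: φ=-135°, α=300°
  d=(0.5000,-0.8660)  start (4,8)  tX=1.3200 tY=0.3926  stride 1/|dx|=2.0000 1/|dy|=1.1547
    cross y-line → (4,7), t=0.3926
    cross x-line → (5,7), t=1.3200 (wall)
  → r_1 = 1.3200
beam 2: φ=-45°, α=30°
  d=(0.8660,0.5000)  start (4,8)  tX=0.7621 tY=1.3200  stride 1/|dx|=1.1547 1/|dy|=2.0000
    cross x-line → (5,8), t=0.7621
    cross y-line → (5,9), t=1.3200 (wall)
  → r_2 = 1.3200
beam 3: φ=45°, α=120°
  d=(-0.5000,0.8660)  start (4,8)  tX=0.6800 tY=0.7621  stride 1/|dx|=2.0000 1/|dy|=1.1547
    cross x-line → (3,8), t=0.6800 (wall)
  → r_3 = 0.6800
beam 4: φ=135°, α=210°
  d=(-0.8660,-0.5000)  start (4,8)  tX=0.3926 tY=0.6800  stride 1/|dx|=1.1547 1/|dy|=2.0000
    cross x-line → (3,8), t=0.3926 (wall)
  → r_4 = 0.3926

ranges = [1.3200, 1.3200, 0.6800, 0.3926]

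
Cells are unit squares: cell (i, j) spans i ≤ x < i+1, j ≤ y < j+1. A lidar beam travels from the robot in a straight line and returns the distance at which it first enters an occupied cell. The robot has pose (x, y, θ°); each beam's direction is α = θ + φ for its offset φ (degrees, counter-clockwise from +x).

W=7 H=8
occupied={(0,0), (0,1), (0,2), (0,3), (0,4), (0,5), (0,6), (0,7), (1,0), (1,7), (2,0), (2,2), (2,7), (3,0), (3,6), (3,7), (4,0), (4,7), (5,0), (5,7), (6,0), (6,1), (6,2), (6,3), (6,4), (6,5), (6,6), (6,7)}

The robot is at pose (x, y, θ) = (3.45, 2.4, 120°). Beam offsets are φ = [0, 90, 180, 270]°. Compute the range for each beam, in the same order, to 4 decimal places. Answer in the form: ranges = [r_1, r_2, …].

ranges = [4.9000, 0.5196, 1.6166, 2.9445]

beam 1: φ=0°, α=120°
  dir = (cos 120°, sin 120°) = (-0.5000, 0.8660); from cell (3,2)
  next x-line at t=0.9000, next y-line at t=0.6928; Δt_x=2.0000, Δt_y=1.1547
    y: enter (3,3) at t=0.6928
    x: enter (2,3) at t=0.9000
    y: enter (2,4) at t=1.8475
    x: enter (1,4) at t=2.9000
    y: enter (1,5) at t=3.0022
    y: enter (1,6) at t=4.1569
    x: enter (0,6) at t=4.9000 ← occupied
  → r_1 = 4.9000
beam 2: φ=90°, α=210°
  dir = (cos 210°, sin 210°) = (-0.8660, -0.5000); from cell (3,2)
  next x-line at t=0.5196, next y-line at t=0.8000; Δt_x=1.1547, Δt_y=2.0000
    x: enter (2,2) at t=0.5196 ← occupied
  → r_2 = 0.5196
beam 3: φ=180°, α=300°
  dir = (cos 300°, sin 300°) = (0.5000, -0.8660); from cell (3,2)
  next x-line at t=1.1000, next y-line at t=0.4619; Δt_x=2.0000, Δt_y=1.1547
    y: enter (3,1) at t=0.4619
    x: enter (4,1) at t=1.1000
    y: enter (4,0) at t=1.6166 ← occupied
  → r_3 = 1.6166
beam 4: φ=270°, α=30°
  dir = (cos 30°, sin 30°) = (0.8660, 0.5000); from cell (3,2)
  next x-line at t=0.6351, next y-line at t=1.2000; Δt_x=1.1547, Δt_y=2.0000
    x: enter (4,2) at t=0.6351
    y: enter (4,3) at t=1.2000
    x: enter (5,3) at t=1.7898
    x: enter (6,3) at t=2.9445 ← occupied
  → r_4 = 2.9445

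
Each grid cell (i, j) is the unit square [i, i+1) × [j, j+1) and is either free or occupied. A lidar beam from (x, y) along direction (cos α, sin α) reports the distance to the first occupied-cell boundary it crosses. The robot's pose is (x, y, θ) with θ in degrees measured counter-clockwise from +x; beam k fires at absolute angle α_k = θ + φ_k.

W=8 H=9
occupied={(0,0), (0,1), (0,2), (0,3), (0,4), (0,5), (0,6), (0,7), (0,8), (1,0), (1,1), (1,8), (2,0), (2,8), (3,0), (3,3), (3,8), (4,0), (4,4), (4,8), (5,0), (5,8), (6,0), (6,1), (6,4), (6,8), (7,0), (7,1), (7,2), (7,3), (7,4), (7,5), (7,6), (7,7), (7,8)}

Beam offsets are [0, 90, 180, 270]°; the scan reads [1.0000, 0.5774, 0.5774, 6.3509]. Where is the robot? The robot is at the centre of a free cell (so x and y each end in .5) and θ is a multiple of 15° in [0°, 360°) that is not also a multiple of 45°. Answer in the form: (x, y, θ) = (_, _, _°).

(x, y, θ) = (6.5, 7.5, 300°)

Candidates: 37 free-cell centres × 16 headings = 592 poses. Raycast each; keep the one whose scan matches to 4 dp.
  (2.5, 3.5, 165°): beam 1 = 1.5529 ≠ 1.0000 ✗
  (6.5, 3.5, 30°): beam 1 = 0.5774 ≠ 1.0000 ✗
  (1.5, 7.5, 105°): beam 1 = 0.5176 ≠ 1.0000 ✗
  (1.5, 3.5, 120°): beam 3 = 2.8868 ≠ 0.5774 ✗
  (5.5, 3.5, 75°): beam 1 = 4.6587 ≠ 1.0000 ✗
  …
  (6.5, 7.5, 300°): r_1=1.0000, r_2=0.5774, r_3=0.5774, r_4=6.3509 — all match ✓
Only this pose fits every beam.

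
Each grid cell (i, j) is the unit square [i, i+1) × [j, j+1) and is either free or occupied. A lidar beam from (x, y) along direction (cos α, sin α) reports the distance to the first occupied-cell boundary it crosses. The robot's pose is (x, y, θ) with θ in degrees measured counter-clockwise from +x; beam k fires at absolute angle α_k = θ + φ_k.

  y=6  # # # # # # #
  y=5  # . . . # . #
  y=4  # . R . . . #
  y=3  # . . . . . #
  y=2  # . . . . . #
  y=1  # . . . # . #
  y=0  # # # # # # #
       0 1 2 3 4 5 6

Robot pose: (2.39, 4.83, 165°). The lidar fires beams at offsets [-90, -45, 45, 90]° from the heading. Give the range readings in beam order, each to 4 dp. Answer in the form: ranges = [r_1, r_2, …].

ranges = [1.2113, 1.3510, 1.6050, 3.9651]

beam 1: φ=-90°, α=75°
  cosα=0.2588 sinα=0.9659 | (2,4) | tMaxX 2.3569 tMaxY 0.1760 | tΔX 3.8637 tΔY 1.0353
    t=0.1760 [y] (2,5)
    t=1.2113 [y] (2,6) — stop
  → r_1 = 1.2113
beam 2: φ=-45°, α=120°
  cosα=-0.5000 sinα=0.8660 | (2,4) | tMaxX 0.7800 tMaxY 0.1963 | tΔX 2.0000 tΔY 1.1547
    t=0.1963 [y] (2,5)
    t=0.7800 [x] (1,5)
    t=1.3510 [y] (1,6) — stop
  → r_2 = 1.3510
beam 3: φ=45°, α=210°
  cosα=-0.8660 sinα=-0.5000 | (2,4) | tMaxX 0.4503 tMaxY 1.6600 | tΔX 1.1547 tΔY 2.0000
    t=0.4503 [x] (1,4)
    t=1.6050 [x] (0,4) — stop
  → r_3 = 1.6050
beam 4: φ=90°, α=255°
  cosα=-0.2588 sinα=-0.9659 | (2,4) | tMaxX 1.5068 tMaxY 0.8593 | tΔX 3.8637 tΔY 1.0353
    t=0.8593 [y] (2,3)
    t=1.5068 [x] (1,3)
    t=1.8946 [y] (1,2)
    t=2.9298 [y] (1,1)
    t=3.9651 [y] (1,0) — stop
  → r_4 = 3.9651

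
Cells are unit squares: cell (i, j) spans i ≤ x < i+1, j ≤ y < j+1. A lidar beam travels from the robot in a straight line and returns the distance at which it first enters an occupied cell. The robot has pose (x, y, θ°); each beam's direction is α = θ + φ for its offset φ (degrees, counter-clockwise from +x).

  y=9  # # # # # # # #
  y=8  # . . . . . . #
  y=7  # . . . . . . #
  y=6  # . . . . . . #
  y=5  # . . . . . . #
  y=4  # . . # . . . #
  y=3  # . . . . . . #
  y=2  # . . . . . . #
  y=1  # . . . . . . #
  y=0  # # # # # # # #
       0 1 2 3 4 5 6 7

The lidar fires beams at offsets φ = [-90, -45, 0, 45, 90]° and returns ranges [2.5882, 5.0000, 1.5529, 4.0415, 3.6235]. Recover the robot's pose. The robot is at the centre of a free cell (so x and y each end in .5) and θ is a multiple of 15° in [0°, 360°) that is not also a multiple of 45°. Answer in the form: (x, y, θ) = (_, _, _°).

The pose lattice has 47·16 = 752 candidates. Test each by forward raycasting.
  (6.5, 5.5, 330°): beam 1 = 5.1962 ≠ 2.5882 ✗
  (6.5, 3.5, 195°): beam 1 = 5.6940 ≠ 2.5882 ✗
  (4.5, 2.5, 165°): beam 1 = 6.7293 ≠ 2.5882 ✗
  (6.5, 2.5, 255°): beam 1 = 5.6940 ≠ 2.5882 ✗
  (6.5, 1.5, 30°): beam 1 = 0.5774 ≠ 2.5882 ✗
  …
  (3.5, 6.5, 285°): r_1=2.5882, r_2=5.0000, r_3=1.5529, r_4=4.0415, r_5=3.6235 — all match ✓
Only this pose fits every beam.

(x, y, θ) = (3.5, 6.5, 285°)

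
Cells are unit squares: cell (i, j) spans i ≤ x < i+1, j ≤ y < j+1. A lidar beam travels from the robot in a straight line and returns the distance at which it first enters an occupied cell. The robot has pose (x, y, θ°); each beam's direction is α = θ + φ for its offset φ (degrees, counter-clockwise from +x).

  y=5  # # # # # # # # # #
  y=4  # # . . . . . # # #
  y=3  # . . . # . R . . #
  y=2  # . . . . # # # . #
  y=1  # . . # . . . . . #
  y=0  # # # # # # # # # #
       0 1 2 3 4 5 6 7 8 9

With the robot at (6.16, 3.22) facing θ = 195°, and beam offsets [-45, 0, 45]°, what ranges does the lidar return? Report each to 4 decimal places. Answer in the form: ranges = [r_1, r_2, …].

ranges = [1.3395, 0.8500, 0.2540]

beam 1: φ=-45°, α=150°
  cosα=-0.8660 sinα=0.5000 | (6,3) | tMaxX 0.1848 tMaxY 1.5600 | tΔX 1.1547 tΔY 2.0000
    t=0.1848 [x] (5,3)
    t=1.3395 [x] (4,3) — stop
  → r_1 = 1.3395
beam 2: φ=0°, α=195°
  cosα=-0.9659 sinα=-0.2588 | (6,3) | tMaxX 0.1656 tMaxY 0.8500 | tΔX 1.0353 tΔY 3.8637
    t=0.1656 [x] (5,3)
    t=0.8500 [y] (5,2) — stop
  → r_2 = 0.8500
beam 3: φ=45°, α=240°
  cosα=-0.5000 sinα=-0.8660 | (6,3) | tMaxX 0.3200 tMaxY 0.2540 | tΔX 2.0000 tΔY 1.1547
    t=0.2540 [y] (6,2) — stop
  → r_3 = 0.2540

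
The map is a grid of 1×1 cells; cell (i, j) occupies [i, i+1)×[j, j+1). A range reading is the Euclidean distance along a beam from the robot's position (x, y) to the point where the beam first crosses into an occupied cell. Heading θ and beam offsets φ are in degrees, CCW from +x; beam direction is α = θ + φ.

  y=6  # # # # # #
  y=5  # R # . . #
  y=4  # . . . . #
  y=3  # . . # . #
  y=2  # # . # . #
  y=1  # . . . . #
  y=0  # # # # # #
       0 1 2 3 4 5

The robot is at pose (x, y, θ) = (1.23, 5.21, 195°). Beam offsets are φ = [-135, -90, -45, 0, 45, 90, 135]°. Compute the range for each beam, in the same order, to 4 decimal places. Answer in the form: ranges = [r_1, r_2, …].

ranges = [0.9122, 0.8179, 0.2656, 0.2381, 0.4600, 2.2880, 2.4200]

beam 1: φ=-135°, α=60°
  d=(0.5000,0.8660)  start (1,5)  tX=1.5400 tY=0.9122  stride 1/|dx|=2.0000 1/|dy|=1.1547
    cross y-line → (1,6), t=0.9122 (wall)
  → r_1 = 0.9122
beam 2: φ=-90°, α=105°
  d=(-0.2588,0.9659)  start (1,5)  tX=0.8887 tY=0.8179  stride 1/|dx|=3.8637 1/|dy|=1.0353
    cross y-line → (1,6), t=0.8179 (wall)
  → r_2 = 0.8179
beam 3: φ=-45°, α=150°
  d=(-0.8660,0.5000)  start (1,5)  tX=0.2656 tY=1.5800  stride 1/|dx|=1.1547 1/|dy|=2.0000
    cross x-line → (0,5), t=0.2656 (wall)
  → r_3 = 0.2656
beam 4: φ=0°, α=195°
  d=(-0.9659,-0.2588)  start (1,5)  tX=0.2381 tY=0.8114  stride 1/|dx|=1.0353 1/|dy|=3.8637
    cross x-line → (0,5), t=0.2381 (wall)
  → r_4 = 0.2381
beam 5: φ=45°, α=240°
  d=(-0.5000,-0.8660)  start (1,5)  tX=0.4600 tY=0.2425  stride 1/|dx|=2.0000 1/|dy|=1.1547
    cross y-line → (1,4), t=0.2425
    cross x-line → (0,4), t=0.4600 (wall)
  → r_5 = 0.4600
beam 6: φ=90°, α=285°
  d=(0.2588,-0.9659)  start (1,5)  tX=2.9751 tY=0.2174  stride 1/|dx|=3.8637 1/|dy|=1.0353
    cross y-line → (1,4), t=0.2174
    cross y-line → (1,3), t=1.2527
    cross y-line → (1,2), t=2.2880 (wall)
  → r_6 = 2.2880
beam 7: φ=135°, α=330°
  d=(0.8660,-0.5000)  start (1,5)  tX=0.8891 tY=0.4200  stride 1/|dx|=1.1547 1/|dy|=2.0000
    cross y-line → (1,4), t=0.4200
    cross x-line → (2,4), t=0.8891
    cross x-line → (3,4), t=2.0438
    cross y-line → (3,3), t=2.4200 (wall)
  → r_7 = 2.4200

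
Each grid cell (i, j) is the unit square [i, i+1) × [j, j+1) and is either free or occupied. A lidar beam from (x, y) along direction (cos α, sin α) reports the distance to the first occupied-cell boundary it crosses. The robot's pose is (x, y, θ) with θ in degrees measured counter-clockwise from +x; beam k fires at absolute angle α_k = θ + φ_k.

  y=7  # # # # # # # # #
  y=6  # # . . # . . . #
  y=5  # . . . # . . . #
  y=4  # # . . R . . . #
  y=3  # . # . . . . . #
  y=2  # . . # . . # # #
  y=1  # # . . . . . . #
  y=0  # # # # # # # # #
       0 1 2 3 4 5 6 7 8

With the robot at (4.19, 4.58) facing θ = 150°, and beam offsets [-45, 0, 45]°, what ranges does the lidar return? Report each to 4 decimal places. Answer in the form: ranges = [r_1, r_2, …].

beam 1: φ=-45°, α=105°
  direction (-0.2588, 0.9659); cell (4,4); t to first gridline: x 0.7341, y 0.4348 (then +3.8637 / +1.0353)
    (4,5) via y @ 0.4348  # hit
  → r_1 = 0.4348
beam 2: φ=0°, α=150°
  direction (-0.8660, 0.5000); cell (4,4); t to first gridline: x 0.2194, y 0.8400 (then +1.1547 / +2.0000)
    (3,4) via x @ 0.2194
    (3,5) via y @ 0.8400
    (2,5) via x @ 1.3741
    (1,5) via x @ 2.5288
    (1,6) via y @ 2.8400  # hit
  → r_2 = 2.8400
beam 3: φ=45°, α=195°
  direction (-0.9659, -0.2588); cell (4,4); t to first gridline: x 0.1967, y 2.2409 (then +1.0353 / +3.8637)
    (3,4) via x @ 0.1967
    (2,4) via x @ 1.2320
    (2,3) via y @ 2.2409  # hit
  → r_3 = 2.2409

ranges = [0.4348, 2.8400, 2.2409]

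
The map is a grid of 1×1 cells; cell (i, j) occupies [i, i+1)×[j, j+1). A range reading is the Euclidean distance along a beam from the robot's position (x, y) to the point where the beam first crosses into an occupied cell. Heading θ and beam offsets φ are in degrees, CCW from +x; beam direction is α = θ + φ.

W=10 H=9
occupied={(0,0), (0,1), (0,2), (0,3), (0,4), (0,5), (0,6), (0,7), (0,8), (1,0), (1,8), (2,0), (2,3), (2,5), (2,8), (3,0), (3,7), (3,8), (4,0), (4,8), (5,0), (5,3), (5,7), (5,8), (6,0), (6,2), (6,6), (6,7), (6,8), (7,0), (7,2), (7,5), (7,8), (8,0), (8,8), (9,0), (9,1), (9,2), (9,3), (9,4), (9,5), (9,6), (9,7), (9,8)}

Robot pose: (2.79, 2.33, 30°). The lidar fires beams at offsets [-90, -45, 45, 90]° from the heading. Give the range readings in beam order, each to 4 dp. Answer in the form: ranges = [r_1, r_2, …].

ranges = [1.5358, 5.1387, 0.6936, 0.7736]

beam 1: φ=-90°, α=300°
  d=(0.5000,-0.8660)  start (2,2)  tX=0.4200 tY=0.3811  stride 1/|dx|=2.0000 1/|dy|=1.1547
    cross y-line → (2,1), t=0.3811
    cross x-line → (3,1), t=0.4200
    cross y-line → (3,0), t=1.5358 (wall)
  → r_1 = 1.5358
beam 2: φ=-45°, α=345°
  d=(0.9659,-0.2588)  start (2,2)  tX=0.2174 tY=1.2750  stride 1/|dx|=1.0353 1/|dy|=3.8637
    cross x-line → (3,2), t=0.2174
    cross x-line → (4,2), t=1.2527
    cross y-line → (4,1), t=1.2750
    cross x-line → (5,1), t=2.2880
    cross x-line → (6,1), t=3.3232
    cross x-line → (7,1), t=4.3585
    cross y-line → (7,0), t=5.1387 (wall)
  → r_2 = 5.1387
beam 3: φ=45°, α=75°
  d=(0.2588,0.9659)  start (2,2)  tX=0.8114 tY=0.6936  stride 1/|dx|=3.8637 1/|dy|=1.0353
    cross y-line → (2,3), t=0.6936 (wall)
  → r_3 = 0.6936
beam 4: φ=90°, α=120°
  d=(-0.5000,0.8660)  start (2,2)  tX=1.5800 tY=0.7736  stride 1/|dx|=2.0000 1/|dy|=1.1547
    cross y-line → (2,3), t=0.7736 (wall)
  → r_4 = 0.7736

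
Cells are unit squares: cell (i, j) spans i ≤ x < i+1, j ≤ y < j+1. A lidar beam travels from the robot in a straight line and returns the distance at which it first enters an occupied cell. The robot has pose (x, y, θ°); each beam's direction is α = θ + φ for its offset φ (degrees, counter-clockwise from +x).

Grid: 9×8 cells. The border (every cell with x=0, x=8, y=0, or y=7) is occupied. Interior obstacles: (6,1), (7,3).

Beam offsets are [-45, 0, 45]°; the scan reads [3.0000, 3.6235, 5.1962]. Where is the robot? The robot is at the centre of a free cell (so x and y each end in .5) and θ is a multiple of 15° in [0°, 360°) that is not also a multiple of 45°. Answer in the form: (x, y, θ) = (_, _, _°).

(x, y, θ) = (4.5, 5.5, 195°)

The pose lattice has 40·16 = 640 candidates. Test each by forward raycasting.
  (1.5, 4.5, 330°): beam 1 = 3.6235 ≠ 3.0000 ✗
  (1.5, 2.5, 150°): beam 1 = 1.9319 ≠ 3.0000 ✗
  (1.5, 6.5, 210°): beam 1 = 0.5176 ≠ 3.0000 ✗
  (4.5, 2.5, 240°): beam 1 = 3.6235 ≠ 3.0000 ✗
  (3.5, 1.5, 30°): beam 1 = 1.9319 ≠ 3.0000 ✗
  …
  (4.5, 5.5, 195°): r_1=3.0000, r_2=3.6235, r_3=5.1962 — all match ✓
Unique over the lattice → pose = (4.5, 5.5, 195°).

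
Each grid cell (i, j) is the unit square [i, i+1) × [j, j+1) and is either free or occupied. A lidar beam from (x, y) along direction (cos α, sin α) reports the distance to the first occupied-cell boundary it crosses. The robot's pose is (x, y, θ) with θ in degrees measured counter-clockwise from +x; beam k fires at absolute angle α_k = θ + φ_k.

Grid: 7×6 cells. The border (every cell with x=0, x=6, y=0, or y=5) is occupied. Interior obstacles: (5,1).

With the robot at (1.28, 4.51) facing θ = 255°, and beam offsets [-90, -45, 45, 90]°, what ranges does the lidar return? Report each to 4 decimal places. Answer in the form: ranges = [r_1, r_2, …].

ranges = [0.2899, 0.3233, 4.0530, 4.8865]

beam 1: φ=-90°, α=165°
  dir = (cos 165°, sin 165°) = (-0.9659, 0.2588); from cell (1,4)
  next x-line at t=0.2899, next y-line at t=1.8932; Δt_x=1.0353, Δt_y=3.8637
    x: enter (0,4) at t=0.2899 ← occupied
  → r_1 = 0.2899
beam 2: φ=-45°, α=210°
  dir = (cos 210°, sin 210°) = (-0.8660, -0.5000); from cell (1,4)
  next x-line at t=0.3233, next y-line at t=1.0200; Δt_x=1.1547, Δt_y=2.0000
    x: enter (0,4) at t=0.3233 ← occupied
  → r_2 = 0.3233
beam 3: φ=45°, α=300°
  dir = (cos 300°, sin 300°) = (0.5000, -0.8660); from cell (1,4)
  next x-line at t=1.4400, next y-line at t=0.5889; Δt_x=2.0000, Δt_y=1.1547
    y: enter (1,3) at t=0.5889
    x: enter (2,3) at t=1.4400
    y: enter (2,2) at t=1.7436
    y: enter (2,1) at t=2.8983
    x: enter (3,1) at t=3.4400
    y: enter (3,0) at t=4.0530 ← occupied
  → r_3 = 4.0530
beam 4: φ=90°, α=345°
  dir = (cos 345°, sin 345°) = (0.9659, -0.2588); from cell (1,4)
  next x-line at t=0.7454, next y-line at t=1.9705; Δt_x=1.0353, Δt_y=3.8637
    x: enter (2,4) at t=0.7454
    x: enter (3,4) at t=1.7807
    y: enter (3,3) at t=1.9705
    x: enter (4,3) at t=2.8160
    x: enter (5,3) at t=3.8512
    x: enter (6,3) at t=4.8865 ← occupied
  → r_4 = 4.8865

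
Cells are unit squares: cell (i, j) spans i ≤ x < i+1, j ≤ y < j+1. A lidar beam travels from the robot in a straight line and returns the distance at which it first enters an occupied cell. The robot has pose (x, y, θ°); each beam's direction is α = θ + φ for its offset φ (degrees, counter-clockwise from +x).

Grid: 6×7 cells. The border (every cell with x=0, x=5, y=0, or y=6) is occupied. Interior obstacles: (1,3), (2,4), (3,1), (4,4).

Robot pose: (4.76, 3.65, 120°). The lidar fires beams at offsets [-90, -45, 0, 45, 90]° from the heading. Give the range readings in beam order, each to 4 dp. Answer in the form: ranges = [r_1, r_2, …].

beam 1: φ=-90°, α=30°
  dir = (cos 30°, sin 30°) = (0.8660, 0.5000); from cell (4,3)
  next x-line at t=0.2771, next y-line at t=0.7000; Δt_x=1.1547, Δt_y=2.0000
    x: enter (5,3) at t=0.2771 ← occupied
  → r_1 = 0.2771
beam 2: φ=-45°, α=75°
  dir = (cos 75°, sin 75°) = (0.2588, 0.9659); from cell (4,3)
  next x-line at t=0.9273, next y-line at t=0.3623; Δt_x=3.8637, Δt_y=1.0353
    y: enter (4,4) at t=0.3623 ← occupied
  → r_2 = 0.3623
beam 3: φ=0°, α=120°
  dir = (cos 120°, sin 120°) = (-0.5000, 0.8660); from cell (4,3)
  next x-line at t=1.5200, next y-line at t=0.4041; Δt_x=2.0000, Δt_y=1.1547
    y: enter (4,4) at t=0.4041 ← occupied
  → r_3 = 0.4041
beam 4: φ=45°, α=165°
  dir = (cos 165°, sin 165°) = (-0.9659, 0.2588); from cell (4,3)
  next x-line at t=0.7868, next y-line at t=1.3523; Δt_x=1.0353, Δt_y=3.8637
    x: enter (3,3) at t=0.7868
    y: enter (3,4) at t=1.3523
    x: enter (2,4) at t=1.8221 ← occupied
  → r_4 = 1.8221
beam 5: φ=90°, α=210°
  dir = (cos 210°, sin 210°) = (-0.8660, -0.5000); from cell (4,3)
  next x-line at t=0.8776, next y-line at t=1.3000; Δt_x=1.1547, Δt_y=2.0000
    x: enter (3,3) at t=0.8776
    y: enter (3,2) at t=1.3000
    x: enter (2,2) at t=2.0323
    x: enter (1,2) at t=3.1870
    y: enter (1,1) at t=3.3000
    x: enter (0,1) at t=4.3417 ← occupied
  → r_5 = 4.3417

ranges = [0.2771, 0.3623, 0.4041, 1.8221, 4.3417]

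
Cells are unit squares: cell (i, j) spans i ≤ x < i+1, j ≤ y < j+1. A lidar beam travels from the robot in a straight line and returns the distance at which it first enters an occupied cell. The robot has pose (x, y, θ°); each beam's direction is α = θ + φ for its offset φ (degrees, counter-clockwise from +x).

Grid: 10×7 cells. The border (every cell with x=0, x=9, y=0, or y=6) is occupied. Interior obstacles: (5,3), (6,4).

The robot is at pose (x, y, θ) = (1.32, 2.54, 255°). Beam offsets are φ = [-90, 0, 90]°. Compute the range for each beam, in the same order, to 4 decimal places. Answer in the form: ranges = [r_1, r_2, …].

beam 1: φ=-90°, α=165°
  direction (-0.9659, 0.2588); cell (1,2); t to first gridline: x 0.3313, y 1.7773 (then +1.0353 / +3.8637)
    (0,2) via x @ 0.3313  # hit
  → r_1 = 0.3313
beam 2: φ=0°, α=255°
  direction (-0.2588, -0.9659); cell (1,2); t to first gridline: x 1.2364, y 0.5590 (then +3.8637 / +1.0353)
    (1,1) via y @ 0.5590
    (0,1) via x @ 1.2364  # hit
  → r_2 = 1.2364
beam 3: φ=90°, α=345°
  direction (0.9659, -0.2588); cell (1,2); t to first gridline: x 0.7040, y 2.0864 (then +1.0353 / +3.8637)
    (2,2) via x @ 0.7040
    (3,2) via x @ 1.7393
    (3,1) via y @ 2.0864
    (4,1) via x @ 2.7745
    (5,1) via x @ 3.8098
    (6,1) via x @ 4.8451
    (7,1) via x @ 5.8804
    (7,0) via y @ 5.9501  # hit
  → r_3 = 5.9501

ranges = [0.3313, 1.2364, 5.9501]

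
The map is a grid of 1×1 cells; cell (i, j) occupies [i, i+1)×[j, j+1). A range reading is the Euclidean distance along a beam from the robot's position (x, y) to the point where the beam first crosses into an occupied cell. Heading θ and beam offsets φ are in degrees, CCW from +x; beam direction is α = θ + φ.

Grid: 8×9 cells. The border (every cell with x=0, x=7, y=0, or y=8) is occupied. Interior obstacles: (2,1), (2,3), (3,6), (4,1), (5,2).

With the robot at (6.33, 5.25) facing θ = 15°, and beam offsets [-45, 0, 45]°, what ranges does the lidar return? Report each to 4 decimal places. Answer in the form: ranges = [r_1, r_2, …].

beam 1: φ=-45°, α=330°
  cosα=0.8660 sinα=-0.5000 | (6,5) | tMaxX 0.7736 tMaxY 0.5000 | tΔX 1.1547 tΔY 2.0000
    t=0.5000 [y] (6,4)
    t=0.7736 [x] (7,4) — stop
  → r_1 = 0.7736
beam 2: φ=0°, α=15°
  cosα=0.9659 sinα=0.2588 | (6,5) | tMaxX 0.6936 tMaxY 2.8978 | tΔX 1.0353 tΔY 3.8637
    t=0.6936 [x] (7,5) — stop
  → r_2 = 0.6936
beam 3: φ=45°, α=60°
  cosα=0.5000 sinα=0.8660 | (6,5) | tMaxX 1.3400 tMaxY 0.8660 | tΔX 2.0000 tΔY 1.1547
    t=0.8660 [y] (6,6)
    t=1.3400 [x] (7,6) — stop
  → r_3 = 1.3400

ranges = [0.7736, 0.6936, 1.3400]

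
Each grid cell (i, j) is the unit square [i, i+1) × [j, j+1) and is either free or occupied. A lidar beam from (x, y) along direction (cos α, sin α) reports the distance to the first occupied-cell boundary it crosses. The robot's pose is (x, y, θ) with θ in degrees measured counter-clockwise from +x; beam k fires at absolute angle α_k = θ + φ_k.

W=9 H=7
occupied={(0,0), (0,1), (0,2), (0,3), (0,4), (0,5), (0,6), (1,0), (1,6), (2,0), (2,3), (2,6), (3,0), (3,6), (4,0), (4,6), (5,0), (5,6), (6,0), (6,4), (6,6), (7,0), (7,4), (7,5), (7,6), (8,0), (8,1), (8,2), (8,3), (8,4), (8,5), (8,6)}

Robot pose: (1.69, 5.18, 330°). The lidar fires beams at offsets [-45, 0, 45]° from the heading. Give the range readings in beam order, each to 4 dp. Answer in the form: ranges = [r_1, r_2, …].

beam 1: φ=-45°, α=285°
  direction (0.2588, -0.9659); cell (1,5); t to first gridline: x 1.1977, y 0.1863 (then +3.8637 / +1.0353)
    (1,4) via y @ 0.1863
    (2,4) via x @ 1.1977
    (2,3) via y @ 1.2216  # hit
  → r_1 = 1.2216
beam 2: φ=0°, α=330°
  direction (0.8660, -0.5000); cell (1,5); t to first gridline: x 0.3580, y 0.3600 (then +1.1547 / +2.0000)
    (2,5) via x @ 0.3580
    (2,4) via y @ 0.3600
    (3,4) via x @ 1.5127
    (3,3) via y @ 2.3600
    (4,3) via x @ 2.6674
    (5,3) via x @ 3.8221
    (5,2) via y @ 4.3600
    (6,2) via x @ 4.9768
    (7,2) via x @ 6.1315
    (7,1) via y @ 6.3600
    (8,1) via x @ 7.2862  # hit
  → r_2 = 7.2862
beam 3: φ=45°, α=15°
  direction (0.9659, 0.2588); cell (1,5); t to first gridline: x 0.3209, y 3.1682 (then +1.0353 / +3.8637)
    (2,5) via x @ 0.3209
    (3,5) via x @ 1.3562
    (4,5) via x @ 2.3915
    (4,6) via y @ 3.1682  # hit
  → r_3 = 3.1682

ranges = [1.2216, 7.2862, 3.1682]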